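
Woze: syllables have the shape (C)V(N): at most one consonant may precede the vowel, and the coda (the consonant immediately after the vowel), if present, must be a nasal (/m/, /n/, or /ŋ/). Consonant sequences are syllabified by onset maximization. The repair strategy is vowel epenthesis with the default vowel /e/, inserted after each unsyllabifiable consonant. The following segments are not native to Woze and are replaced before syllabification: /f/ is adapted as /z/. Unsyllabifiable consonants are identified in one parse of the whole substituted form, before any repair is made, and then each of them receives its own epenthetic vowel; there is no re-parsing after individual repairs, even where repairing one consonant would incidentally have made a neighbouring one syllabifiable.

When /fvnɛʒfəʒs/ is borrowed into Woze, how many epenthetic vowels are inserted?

After substitution the input is /zvnɛʒzəʒs/.
The unsyllabifiable consonants are /z/, /v/, /ʒ/, /ʒ/, /s/; each receives one epenthetic vowel.

5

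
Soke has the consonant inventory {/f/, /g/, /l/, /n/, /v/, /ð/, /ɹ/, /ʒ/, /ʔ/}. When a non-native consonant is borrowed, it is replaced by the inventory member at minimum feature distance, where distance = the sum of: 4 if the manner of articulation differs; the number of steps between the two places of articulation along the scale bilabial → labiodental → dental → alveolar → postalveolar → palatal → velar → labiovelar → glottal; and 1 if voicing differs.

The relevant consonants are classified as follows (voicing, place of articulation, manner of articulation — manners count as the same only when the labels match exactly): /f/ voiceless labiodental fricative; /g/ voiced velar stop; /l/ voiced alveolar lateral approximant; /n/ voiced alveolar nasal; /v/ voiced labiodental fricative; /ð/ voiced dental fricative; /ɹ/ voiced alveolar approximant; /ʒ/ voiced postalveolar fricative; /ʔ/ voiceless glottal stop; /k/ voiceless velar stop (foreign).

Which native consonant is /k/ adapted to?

g

/g/ is closest: same manner (stop), place distance 0 (velar→velar), voicing differs (+1); total 1. Next closest is /ʔ/ at distance 2.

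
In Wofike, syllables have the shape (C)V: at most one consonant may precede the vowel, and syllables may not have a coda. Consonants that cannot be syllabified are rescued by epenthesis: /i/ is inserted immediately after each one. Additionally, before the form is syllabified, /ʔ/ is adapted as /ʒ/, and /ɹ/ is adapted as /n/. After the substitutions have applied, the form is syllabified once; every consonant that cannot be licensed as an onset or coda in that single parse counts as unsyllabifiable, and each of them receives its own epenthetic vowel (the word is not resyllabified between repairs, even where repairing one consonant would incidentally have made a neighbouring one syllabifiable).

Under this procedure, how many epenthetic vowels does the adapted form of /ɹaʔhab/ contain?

2

After substitution the input is /naʒhab/.
The unsyllabifiable consonants are /ʒ/, /b/; each receives one epenthetic vowel.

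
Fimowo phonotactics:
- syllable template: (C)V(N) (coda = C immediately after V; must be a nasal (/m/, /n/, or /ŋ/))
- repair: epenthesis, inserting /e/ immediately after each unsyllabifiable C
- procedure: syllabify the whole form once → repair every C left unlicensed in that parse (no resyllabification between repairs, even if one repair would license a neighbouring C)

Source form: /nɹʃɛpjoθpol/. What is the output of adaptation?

neɹeʃɛpejoθepole

The consonants /n/, /ɹ/, /p/, /θ/, /l/ cannot be parsed into a legal (C)V(N) syllable (only a nasal (/m/, /n/, or /ŋ/) is licensed in coda position; onsets are limited to one consonant).
Inserting the epenthetic vowel yields /n/ → /ne/, /ɹ/ → /ɹe/, /p/ → /pe/, /θ/ → /θe/, /l/ → /le/.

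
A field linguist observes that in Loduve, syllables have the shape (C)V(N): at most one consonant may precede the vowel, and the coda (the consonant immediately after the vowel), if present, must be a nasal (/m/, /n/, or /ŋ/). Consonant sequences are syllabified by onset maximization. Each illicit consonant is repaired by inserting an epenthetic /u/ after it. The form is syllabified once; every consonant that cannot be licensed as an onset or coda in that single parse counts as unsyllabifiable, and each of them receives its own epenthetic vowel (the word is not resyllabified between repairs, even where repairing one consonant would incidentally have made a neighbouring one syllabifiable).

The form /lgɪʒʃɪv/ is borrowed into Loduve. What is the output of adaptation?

The consonants /l/, /ʒ/, /v/ cannot be parsed into a legal (C)V(N) syllable (only a nasal (/m/, /n/, or /ŋ/) is licensed in coda position; onsets are limited to one consonant).
Epenthesis after each stranded consonant: /l/ → /lu/, /ʒ/ → /ʒu/, /v/ → /vu/.

lugɪʒuʃɪvu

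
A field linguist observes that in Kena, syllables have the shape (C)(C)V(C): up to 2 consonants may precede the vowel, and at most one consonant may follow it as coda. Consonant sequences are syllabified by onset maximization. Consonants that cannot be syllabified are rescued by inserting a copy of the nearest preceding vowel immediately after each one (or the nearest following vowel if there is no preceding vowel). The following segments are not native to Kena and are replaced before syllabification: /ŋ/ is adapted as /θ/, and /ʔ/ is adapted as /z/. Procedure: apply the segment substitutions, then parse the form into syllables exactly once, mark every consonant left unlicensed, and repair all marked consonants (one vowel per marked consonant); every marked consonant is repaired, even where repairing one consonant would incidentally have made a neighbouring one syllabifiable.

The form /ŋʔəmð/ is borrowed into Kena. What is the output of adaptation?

θzəmðə

Substitution: /ŋ/ → /θ/, /ʔ/ → /z/, giving /θzəmð/.
Syllabifying with onset maximization leaves /ð/ stranded (at most one coda consonant is licensed; onsets may contain at most 2 consonants).
Each unlicensed consonant becomes the onset of a new syllable: /ð/ → /ðə/.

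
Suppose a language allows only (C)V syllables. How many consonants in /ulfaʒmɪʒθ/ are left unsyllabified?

The consonants /l/, /ʒ/, /ʒ/, /θ/ cannot be parsed into a legal (C)V syllable (no codas are permitted; onsets are limited to one consonant).

4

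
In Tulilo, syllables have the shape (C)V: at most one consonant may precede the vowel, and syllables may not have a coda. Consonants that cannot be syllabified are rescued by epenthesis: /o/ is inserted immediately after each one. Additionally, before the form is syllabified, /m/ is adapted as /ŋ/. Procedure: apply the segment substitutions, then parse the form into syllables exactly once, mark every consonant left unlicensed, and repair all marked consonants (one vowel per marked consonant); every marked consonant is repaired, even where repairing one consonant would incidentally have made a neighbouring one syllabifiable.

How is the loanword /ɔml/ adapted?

Substitution: /m/ → /ŋ/, giving /ɔŋl/.
The consonants /ŋ/, /l/ cannot be parsed into a legal (C)V syllable (no codas are permitted; onsets are limited to one consonant).
Each unlicensed consonant becomes the onset of a new syllable: /ŋ/ → /ŋo/, /l/ → /lo/.

ɔŋolo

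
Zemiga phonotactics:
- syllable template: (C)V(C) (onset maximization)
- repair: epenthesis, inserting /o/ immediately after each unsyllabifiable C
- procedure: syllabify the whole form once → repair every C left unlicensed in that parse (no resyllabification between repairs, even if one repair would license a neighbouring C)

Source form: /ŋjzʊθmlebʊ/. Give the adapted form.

ŋojozʊθmolebʊ

Syllabifying with onset maximization leaves /ŋ/, /j/, /m/ stranded (at most one coda consonant is licensed; onsets are limited to one consonant).
Epenthesis after each stranded consonant: /ŋ/ → /ŋo/, /j/ → /jo/, /m/ → /mo/.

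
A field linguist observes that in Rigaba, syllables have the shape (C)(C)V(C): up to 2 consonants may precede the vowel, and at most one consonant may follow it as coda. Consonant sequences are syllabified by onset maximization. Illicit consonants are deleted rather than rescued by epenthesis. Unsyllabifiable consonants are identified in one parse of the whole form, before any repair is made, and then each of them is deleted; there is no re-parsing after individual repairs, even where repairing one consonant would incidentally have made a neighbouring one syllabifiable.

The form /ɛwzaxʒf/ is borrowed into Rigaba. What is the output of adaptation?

Under (C)(C)V(C), the unsyllabifiable consonants are /ʒ/, /f/ (at most one coda consonant is licensed; onsets may contain at most 2 consonants).
Each unlicensed consonant is deleted: /ʒ/, /f/.

ɛwzax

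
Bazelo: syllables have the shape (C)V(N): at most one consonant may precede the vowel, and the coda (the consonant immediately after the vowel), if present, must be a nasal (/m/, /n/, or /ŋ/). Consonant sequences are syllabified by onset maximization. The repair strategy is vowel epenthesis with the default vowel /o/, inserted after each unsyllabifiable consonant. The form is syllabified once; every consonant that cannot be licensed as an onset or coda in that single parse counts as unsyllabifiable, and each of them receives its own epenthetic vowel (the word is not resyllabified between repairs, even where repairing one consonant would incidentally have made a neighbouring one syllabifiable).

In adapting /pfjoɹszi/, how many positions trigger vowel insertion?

The unsyllabifiable consonants are /p/, /f/, /ɹ/, /s/; each receives one epenthetic vowel.

4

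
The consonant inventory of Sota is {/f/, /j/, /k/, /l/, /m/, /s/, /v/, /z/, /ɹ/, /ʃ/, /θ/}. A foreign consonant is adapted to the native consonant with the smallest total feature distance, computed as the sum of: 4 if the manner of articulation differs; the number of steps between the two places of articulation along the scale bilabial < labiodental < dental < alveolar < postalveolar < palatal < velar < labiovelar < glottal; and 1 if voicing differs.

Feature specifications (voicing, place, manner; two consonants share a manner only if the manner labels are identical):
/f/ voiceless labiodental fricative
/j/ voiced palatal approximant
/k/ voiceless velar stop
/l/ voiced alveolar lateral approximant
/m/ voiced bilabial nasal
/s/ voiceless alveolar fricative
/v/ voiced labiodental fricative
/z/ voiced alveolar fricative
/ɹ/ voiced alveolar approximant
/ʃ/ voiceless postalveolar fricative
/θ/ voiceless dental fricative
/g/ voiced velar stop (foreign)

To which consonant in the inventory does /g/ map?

k

/k/ is closest: same manner (stop), place distance 0 (velar→velar), voicing differs (+1); total 1. Next closest is /j/ at distance 5.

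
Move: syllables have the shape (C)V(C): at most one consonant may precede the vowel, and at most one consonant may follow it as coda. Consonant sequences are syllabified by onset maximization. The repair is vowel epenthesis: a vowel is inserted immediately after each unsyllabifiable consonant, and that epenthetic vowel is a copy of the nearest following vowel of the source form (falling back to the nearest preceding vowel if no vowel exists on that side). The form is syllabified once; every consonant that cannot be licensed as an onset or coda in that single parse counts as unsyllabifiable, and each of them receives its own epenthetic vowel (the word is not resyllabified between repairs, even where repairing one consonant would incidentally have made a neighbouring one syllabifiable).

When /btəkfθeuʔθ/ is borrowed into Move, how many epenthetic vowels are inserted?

3

The unsyllabifiable consonants are /b/, /f/, /θ/; each receives one epenthetic vowel.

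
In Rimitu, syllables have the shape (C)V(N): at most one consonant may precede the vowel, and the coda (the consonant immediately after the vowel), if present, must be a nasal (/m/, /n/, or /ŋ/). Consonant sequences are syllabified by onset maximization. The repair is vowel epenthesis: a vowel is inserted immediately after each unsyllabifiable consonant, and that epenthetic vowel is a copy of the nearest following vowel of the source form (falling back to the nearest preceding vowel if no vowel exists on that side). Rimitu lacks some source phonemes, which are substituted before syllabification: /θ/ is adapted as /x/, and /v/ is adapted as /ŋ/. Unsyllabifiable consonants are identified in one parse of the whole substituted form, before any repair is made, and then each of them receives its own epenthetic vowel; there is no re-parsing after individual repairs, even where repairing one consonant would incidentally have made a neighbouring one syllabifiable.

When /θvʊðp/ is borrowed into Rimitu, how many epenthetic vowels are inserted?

After substitution the input is /xŋʊðp/.
The unsyllabifiable consonants are /x/, /ð/, /p/; each receives one epenthetic vowel.

3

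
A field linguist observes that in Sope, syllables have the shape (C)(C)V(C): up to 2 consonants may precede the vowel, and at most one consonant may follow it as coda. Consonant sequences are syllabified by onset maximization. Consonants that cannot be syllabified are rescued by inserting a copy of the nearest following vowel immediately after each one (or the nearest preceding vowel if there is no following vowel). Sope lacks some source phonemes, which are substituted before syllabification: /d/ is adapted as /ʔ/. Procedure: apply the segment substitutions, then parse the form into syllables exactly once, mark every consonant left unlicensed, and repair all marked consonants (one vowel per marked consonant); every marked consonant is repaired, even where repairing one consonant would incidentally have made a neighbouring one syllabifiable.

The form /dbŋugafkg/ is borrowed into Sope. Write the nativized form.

Substitution: /d/ → /ʔ/, giving /ʔbŋugafkg/.
Syllabifying with onset maximization leaves /ʔ/, /k/, /g/ stranded (at most one coda consonant is licensed; onsets may contain at most 2 consonants).
Each unlicensed consonant becomes the onset of a new syllable: /ʔ/ → /ʔu/, /k/ → /ka/, /g/ → /ga/.

ʔubŋugafkaga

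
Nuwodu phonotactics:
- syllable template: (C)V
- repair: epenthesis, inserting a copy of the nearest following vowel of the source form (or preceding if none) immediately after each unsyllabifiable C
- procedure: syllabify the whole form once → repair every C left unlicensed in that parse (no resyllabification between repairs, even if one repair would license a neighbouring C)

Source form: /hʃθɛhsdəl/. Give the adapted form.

The consonants /h/, /ʃ/, /h/, /s/, /l/ cannot be parsed into a legal (C)V syllable (no codas are permitted; onsets are limited to one consonant).
Inserting the epenthetic vowel yields /h/ → /hɛ/, /ʃ/ → /ʃɛ/, /h/ → /hə/, /s/ → /sə/, /l/ → /lə/.

hɛʃɛθɛhəsədələ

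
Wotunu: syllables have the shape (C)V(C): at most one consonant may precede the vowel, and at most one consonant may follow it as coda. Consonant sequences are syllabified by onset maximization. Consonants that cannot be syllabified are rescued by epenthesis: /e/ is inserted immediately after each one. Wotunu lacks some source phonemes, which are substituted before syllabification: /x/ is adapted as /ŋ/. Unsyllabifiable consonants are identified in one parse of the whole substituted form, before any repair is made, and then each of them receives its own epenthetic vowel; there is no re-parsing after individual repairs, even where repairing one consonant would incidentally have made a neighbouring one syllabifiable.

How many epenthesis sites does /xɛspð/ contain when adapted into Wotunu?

After substitution the input is /ŋɛspð/.
The unsyllabifiable consonants are /p/, /ð/; each receives one epenthetic vowel.

2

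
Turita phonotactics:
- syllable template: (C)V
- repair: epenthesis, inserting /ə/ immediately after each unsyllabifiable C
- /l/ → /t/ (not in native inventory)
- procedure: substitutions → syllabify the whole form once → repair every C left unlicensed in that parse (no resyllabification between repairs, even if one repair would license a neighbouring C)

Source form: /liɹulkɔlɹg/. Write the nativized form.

Substitution: /l/ → /t/, giving /tiɹutkɔtɹg/.
The consonants /t/, /t/, /ɹ/, /g/ cannot be parsed into a legal (C)V syllable (no codas are permitted; onsets are limited to one consonant).
Inserting the epenthetic vowel yields /t/ → /tə/, /t/ → /tə/, /ɹ/ → /ɹə/, /g/ → /gə/.

tiɹutəkɔtəɹəgə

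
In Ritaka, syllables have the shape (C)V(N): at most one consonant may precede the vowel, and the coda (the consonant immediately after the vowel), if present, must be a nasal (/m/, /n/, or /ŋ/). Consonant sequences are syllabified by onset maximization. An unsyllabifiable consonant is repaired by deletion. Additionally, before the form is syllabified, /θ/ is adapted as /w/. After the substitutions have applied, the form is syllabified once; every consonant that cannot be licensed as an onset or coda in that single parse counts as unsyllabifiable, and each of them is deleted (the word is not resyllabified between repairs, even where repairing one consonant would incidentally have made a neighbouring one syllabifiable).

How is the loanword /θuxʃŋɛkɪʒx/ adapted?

Substitution: /θ/ → /w/, giving /wuxʃŋɛkɪʒx/.
Under (C)V(N), the unsyllabifiable consonants are /x/, /ʃ/, /ʒ/, /x/ (only a nasal (/m/, /n/, or /ŋ/) is licensed in coda position; onsets are limited to one consonant).
Deleting the stranded consonants removes /x/, /ʃ/, /ʒ/, /x/.

wuŋɛkɪ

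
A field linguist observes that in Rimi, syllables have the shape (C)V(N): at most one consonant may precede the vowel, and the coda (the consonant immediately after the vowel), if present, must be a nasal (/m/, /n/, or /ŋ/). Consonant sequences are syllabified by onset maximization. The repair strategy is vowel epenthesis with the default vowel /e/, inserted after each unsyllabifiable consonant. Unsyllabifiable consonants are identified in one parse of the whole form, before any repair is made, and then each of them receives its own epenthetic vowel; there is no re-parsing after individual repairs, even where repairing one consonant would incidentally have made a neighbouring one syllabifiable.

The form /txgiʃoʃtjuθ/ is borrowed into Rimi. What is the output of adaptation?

The consonants /t/, /x/, /ʃ/, /t/, /θ/ cannot be parsed into a legal (C)V(N) syllable (only a nasal (/m/, /n/, or /ŋ/) is licensed in coda position; onsets are limited to one consonant).
Each unlicensed consonant becomes the onset of a new syllable: /t/ → /te/, /x/ → /xe/, /ʃ/ → /ʃe/, /t/ → /te/, /θ/ → /θe/.

texegiʃoʃetejuθe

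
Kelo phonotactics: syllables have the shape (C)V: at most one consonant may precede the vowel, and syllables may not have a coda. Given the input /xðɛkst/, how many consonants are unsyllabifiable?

4

Under (C)V, the unsyllabifiable consonants are /x/, /k/, /s/, /t/ (no codas are permitted; onsets are limited to one consonant).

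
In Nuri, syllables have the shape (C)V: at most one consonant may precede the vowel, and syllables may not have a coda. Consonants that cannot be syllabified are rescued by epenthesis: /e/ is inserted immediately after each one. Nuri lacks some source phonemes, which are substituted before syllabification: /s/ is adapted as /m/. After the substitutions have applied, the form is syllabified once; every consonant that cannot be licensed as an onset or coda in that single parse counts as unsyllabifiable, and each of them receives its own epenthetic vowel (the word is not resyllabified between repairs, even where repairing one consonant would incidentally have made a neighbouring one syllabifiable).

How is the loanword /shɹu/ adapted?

Substitution: /s/ → /m/, giving /mhɹu/.
Syllabifying with onset maximization leaves /m/, /h/ stranded (no codas are permitted; onsets are limited to one consonant).
Inserting the epenthetic vowel yields /m/ → /me/, /h/ → /he/.

meheɹu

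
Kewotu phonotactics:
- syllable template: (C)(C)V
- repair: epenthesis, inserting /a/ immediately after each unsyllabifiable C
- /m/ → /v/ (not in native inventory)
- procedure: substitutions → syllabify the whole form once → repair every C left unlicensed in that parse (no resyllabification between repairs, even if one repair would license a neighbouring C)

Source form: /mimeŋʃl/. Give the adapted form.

viveŋaʃala

Substitution: /m/ → /v/, giving /viveŋʃl/.
Syllabifying with onset maximization leaves /ŋ/, /ʃ/, /l/ stranded (no codas are permitted; onsets may contain at most 2 consonants).
Epenthesis after each stranded consonant: /ŋ/ → /ŋa/, /ʃ/ → /ʃa/, /l/ → /la/.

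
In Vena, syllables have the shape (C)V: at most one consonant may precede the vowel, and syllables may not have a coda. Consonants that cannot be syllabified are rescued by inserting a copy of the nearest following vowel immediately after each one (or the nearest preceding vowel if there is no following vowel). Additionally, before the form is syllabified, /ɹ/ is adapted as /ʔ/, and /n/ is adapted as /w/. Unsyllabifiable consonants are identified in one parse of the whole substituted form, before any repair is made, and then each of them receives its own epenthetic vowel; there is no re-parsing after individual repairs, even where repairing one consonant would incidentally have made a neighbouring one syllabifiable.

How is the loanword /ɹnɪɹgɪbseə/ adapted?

Substitution: /ɹ/ → /ʔ/, /n/ → /w/, giving /ʔwɪʔgɪbseə/.
The consonants /ʔ/, /ʔ/, /b/ cannot be parsed into a legal (C)V syllable (no codas are permitted; onsets are limited to one consonant).
Epenthesis after each stranded consonant: /ʔ/ → /ʔɪ/, /ʔ/ → /ʔɪ/, /b/ → /be/.

ʔɪwɪʔɪgɪbeseə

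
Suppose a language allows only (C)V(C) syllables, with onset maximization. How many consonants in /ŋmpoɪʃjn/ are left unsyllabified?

4

The consonants /ŋ/, /m/, /j/, /n/ cannot be parsed into a legal (C)V(C) syllable (at most one coda consonant is licensed; onsets are limited to one consonant).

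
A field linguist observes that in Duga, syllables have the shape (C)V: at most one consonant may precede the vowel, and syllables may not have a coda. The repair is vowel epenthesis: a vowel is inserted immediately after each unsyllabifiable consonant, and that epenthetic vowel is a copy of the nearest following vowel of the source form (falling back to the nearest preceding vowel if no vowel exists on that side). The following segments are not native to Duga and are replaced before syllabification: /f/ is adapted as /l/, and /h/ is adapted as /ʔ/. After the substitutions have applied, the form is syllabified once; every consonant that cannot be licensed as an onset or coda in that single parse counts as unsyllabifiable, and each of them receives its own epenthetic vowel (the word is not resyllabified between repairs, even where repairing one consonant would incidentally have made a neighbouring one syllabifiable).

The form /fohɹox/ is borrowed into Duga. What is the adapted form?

loʔoɹoxo

Substitution: /f/ → /l/, /h/ → /ʔ/, giving /loʔɹox/.
Syllabifying with onset maximization leaves /ʔ/, /x/ stranded (no codas are permitted; onsets are limited to one consonant).
Each unlicensed consonant becomes the onset of a new syllable: /ʔ/ → /ʔo/, /x/ → /xo/.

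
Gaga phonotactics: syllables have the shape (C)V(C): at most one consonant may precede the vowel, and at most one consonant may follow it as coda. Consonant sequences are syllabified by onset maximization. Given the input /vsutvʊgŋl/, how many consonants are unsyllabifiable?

Under (C)V(C), the unsyllabifiable consonants are /v/, /ŋ/, /l/ (at most one coda consonant is licensed; onsets are limited to one consonant).

3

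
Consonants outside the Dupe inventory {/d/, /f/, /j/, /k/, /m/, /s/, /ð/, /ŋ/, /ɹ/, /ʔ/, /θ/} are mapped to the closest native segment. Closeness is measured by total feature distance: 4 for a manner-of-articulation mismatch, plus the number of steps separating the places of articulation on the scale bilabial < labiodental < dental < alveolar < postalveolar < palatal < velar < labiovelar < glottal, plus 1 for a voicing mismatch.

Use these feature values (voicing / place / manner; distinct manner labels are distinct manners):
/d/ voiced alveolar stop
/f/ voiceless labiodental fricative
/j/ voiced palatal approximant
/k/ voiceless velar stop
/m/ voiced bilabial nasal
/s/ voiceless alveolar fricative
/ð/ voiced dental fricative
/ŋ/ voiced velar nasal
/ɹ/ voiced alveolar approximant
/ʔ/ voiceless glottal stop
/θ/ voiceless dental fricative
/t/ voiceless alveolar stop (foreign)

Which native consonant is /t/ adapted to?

d

/d/ is closest: same manner (stop), place distance 0 (alveolar→alveolar), voicing differs (+1); total 1. Next closest is /k/ at distance 3.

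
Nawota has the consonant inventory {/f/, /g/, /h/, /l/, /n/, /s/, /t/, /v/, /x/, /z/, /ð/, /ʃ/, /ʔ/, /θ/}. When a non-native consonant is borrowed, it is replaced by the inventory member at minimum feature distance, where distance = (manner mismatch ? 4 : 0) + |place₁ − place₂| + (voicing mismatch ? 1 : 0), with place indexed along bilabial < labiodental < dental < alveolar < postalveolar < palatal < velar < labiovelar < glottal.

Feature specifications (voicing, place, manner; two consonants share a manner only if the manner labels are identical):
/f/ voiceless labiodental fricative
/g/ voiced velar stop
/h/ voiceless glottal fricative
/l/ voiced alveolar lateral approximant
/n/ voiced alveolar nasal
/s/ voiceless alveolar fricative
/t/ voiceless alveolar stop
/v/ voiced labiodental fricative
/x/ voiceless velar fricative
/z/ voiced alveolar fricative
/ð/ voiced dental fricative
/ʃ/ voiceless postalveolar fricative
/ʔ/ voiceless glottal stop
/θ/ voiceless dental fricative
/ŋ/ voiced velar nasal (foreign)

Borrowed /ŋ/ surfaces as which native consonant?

/n/ is closest: same manner (nasal), place distance 3 (velar→alveolar), same voicing; total 3. Next closest is /g/ at distance 4.

n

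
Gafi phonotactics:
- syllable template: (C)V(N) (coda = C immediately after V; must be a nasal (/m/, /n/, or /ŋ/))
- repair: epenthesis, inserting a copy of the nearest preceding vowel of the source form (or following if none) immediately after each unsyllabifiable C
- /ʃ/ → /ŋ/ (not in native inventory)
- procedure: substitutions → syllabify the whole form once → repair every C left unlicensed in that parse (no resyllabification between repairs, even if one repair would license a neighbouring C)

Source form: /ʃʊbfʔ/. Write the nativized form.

Substitution: /ʃ/ → /ŋ/, giving /ŋʊbfʔ/.
The consonants /b/, /f/, /ʔ/ cannot be parsed into a legal (C)V(N) syllable (only a nasal (/m/, /n/, or /ŋ/) is licensed in coda position; onsets are limited to one consonant).
Inserting the epenthetic vowel yields /b/ → /bʊ/, /f/ → /fʊ/, /ʔ/ → /ʔʊ/.

ŋʊbʊfʊʔʊ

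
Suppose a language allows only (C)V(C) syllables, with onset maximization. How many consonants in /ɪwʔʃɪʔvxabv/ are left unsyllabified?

Under (C)V(C), the unsyllabifiable consonants are /ʔ/, /v/, /v/ (at most one coda consonant is licensed; onsets are limited to one consonant).

3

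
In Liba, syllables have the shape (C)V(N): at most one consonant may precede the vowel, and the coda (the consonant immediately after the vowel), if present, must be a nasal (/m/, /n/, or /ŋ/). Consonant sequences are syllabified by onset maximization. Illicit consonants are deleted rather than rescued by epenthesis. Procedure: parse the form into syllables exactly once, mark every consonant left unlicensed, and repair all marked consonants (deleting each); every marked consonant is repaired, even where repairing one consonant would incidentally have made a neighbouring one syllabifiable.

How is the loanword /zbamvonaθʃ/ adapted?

bamvona

Under (C)V(N), the unsyllabifiable consonants are /z/, /θ/, /ʃ/ (only a nasal (/m/, /n/, or /ŋ/) is licensed in coda position; onsets are limited to one consonant).
Deleting the stranded consonants removes /z/, /θ/, /ʃ/.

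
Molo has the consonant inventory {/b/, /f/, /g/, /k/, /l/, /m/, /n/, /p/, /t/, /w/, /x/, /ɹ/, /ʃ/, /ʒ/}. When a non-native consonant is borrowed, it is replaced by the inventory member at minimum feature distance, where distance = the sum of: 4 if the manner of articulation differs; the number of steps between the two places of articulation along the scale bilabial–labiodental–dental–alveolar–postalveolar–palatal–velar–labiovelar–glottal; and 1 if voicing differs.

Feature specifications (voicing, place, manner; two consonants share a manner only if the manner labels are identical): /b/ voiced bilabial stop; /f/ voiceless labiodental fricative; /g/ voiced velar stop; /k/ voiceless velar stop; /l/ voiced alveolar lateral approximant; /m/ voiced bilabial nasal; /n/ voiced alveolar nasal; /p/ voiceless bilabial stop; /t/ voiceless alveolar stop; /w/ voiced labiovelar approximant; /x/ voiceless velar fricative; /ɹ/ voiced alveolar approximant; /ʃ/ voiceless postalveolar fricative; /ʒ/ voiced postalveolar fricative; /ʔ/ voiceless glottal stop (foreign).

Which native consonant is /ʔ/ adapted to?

/k/ is closest: same manner (stop), place distance 2 (glottal→velar), same voicing; total 2. Next closest is /g/ at distance 3.

k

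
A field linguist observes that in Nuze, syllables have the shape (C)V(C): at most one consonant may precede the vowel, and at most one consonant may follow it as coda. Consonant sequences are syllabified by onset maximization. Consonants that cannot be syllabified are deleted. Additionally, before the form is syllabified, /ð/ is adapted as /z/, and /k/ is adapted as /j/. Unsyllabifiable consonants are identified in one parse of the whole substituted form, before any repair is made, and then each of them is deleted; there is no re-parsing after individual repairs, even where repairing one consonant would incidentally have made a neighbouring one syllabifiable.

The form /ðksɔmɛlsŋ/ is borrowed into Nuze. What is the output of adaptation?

Substitution: /ð/ → /z/, /k/ → /j/, giving /zjsɔmɛlsŋ/.
Under (C)V(C), the unsyllabifiable consonants are /z/, /j/, /s/, /ŋ/ (at most one coda consonant is licensed; onsets are limited to one consonant).
Deletion applies to /z/, /j/, /s/, /ŋ/.

sɔmɛl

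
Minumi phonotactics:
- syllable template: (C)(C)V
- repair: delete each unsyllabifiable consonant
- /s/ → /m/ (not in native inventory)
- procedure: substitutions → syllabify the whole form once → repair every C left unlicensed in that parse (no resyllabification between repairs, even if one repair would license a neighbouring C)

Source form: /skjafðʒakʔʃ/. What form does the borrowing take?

kjaðʒa

Substitution: /s/ → /m/, giving /mkjafðʒakʔʃ/.
The consonants /m/, /f/, /k/, /ʔ/, /ʃ/ cannot be parsed into a legal (C)(C)V syllable (no codas are permitted; onsets may contain at most 2 consonants).
Each unlicensed consonant is deleted: /m/, /f/, /k/, /ʔ/, /ʃ/.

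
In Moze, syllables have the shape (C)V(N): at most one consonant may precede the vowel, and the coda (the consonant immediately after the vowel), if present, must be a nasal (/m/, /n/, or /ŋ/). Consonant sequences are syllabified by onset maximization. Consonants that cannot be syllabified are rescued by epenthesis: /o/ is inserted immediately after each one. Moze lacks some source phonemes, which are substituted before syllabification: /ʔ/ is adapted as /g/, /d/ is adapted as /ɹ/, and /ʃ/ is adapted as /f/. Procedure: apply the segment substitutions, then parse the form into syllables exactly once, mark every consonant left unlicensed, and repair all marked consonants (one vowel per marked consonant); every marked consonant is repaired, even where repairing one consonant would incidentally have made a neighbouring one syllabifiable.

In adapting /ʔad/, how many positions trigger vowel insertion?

After substitution the input is /gaɹ/.
The unsyllabifiable consonants are /ɹ/; each receives one epenthetic vowel.

1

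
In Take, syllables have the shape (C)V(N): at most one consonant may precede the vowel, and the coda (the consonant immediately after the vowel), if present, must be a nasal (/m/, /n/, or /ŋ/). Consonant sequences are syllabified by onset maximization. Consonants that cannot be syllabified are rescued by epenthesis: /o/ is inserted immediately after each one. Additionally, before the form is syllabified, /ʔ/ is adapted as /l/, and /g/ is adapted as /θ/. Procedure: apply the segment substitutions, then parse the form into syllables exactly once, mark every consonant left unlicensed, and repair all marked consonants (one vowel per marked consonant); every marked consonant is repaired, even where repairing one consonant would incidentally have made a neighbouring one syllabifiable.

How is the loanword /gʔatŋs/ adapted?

Substitution: /g/ → /θ/, /ʔ/ → /l/, giving /θlatŋs/.
Under (C)V(N), the unsyllabifiable consonants are /θ/, /t/, /ŋ/, /s/ (only a nasal (/m/, /n/, or /ŋ/) is licensed in coda position; onsets are limited to one consonant).
Inserting the epenthetic vowel yields /θ/ → /θo/, /t/ → /to/, /ŋ/ → /ŋo/, /s/ → /so/.

θolatoŋoso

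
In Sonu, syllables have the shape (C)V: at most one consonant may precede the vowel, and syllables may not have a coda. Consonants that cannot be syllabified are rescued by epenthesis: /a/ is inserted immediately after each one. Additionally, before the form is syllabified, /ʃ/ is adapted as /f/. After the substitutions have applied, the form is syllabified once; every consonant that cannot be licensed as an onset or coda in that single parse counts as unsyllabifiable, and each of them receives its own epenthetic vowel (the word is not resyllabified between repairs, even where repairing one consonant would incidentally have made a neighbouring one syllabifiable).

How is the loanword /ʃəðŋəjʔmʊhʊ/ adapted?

Substitution: /ʃ/ → /f/, giving /fəðŋəjʔmʊhʊ/.
Under (C)V, the unsyllabifiable consonants are /ð/, /j/, /ʔ/ (no codas are permitted; onsets are limited to one consonant).
Inserting the epenthetic vowel yields /ð/ → /ða/, /j/ → /ja/, /ʔ/ → /ʔa/.

fəðaŋəjaʔamʊhʊ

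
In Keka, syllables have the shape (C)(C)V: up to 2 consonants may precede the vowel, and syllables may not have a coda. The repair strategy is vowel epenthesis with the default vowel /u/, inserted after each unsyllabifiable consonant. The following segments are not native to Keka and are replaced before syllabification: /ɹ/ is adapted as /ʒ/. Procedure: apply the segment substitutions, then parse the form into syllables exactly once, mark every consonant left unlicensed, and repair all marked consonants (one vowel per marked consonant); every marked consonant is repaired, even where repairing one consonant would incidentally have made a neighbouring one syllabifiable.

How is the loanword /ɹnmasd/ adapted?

ʒunmasudu

Substitution: /ɹ/ → /ʒ/, giving /ʒnmasd/.
Syllabifying with onset maximization leaves /ʒ/, /s/, /d/ stranded (no codas are permitted; onsets may contain at most 2 consonants).
Inserting the epenthetic vowel yields /ʒ/ → /ʒu/, /s/ → /su/, /d/ → /du/.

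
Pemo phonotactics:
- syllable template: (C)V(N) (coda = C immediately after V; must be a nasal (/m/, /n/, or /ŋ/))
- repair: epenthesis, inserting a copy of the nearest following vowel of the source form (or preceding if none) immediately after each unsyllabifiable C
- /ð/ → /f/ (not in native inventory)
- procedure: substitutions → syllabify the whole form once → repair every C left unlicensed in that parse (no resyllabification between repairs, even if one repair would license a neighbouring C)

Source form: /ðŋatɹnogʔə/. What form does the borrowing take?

faŋatoɹonogəʔə

Substitution: /ð/ → /f/, giving /fŋatɹnogʔə/.
Syllabifying with onset maximization leaves /f/, /t/, /ɹ/, /g/ stranded (only a nasal (/m/, /n/, or /ŋ/) is licensed in coda position; onsets are limited to one consonant).
Inserting the epenthetic vowel yields /f/ → /fa/, /t/ → /to/, /ɹ/ → /ɹo/, /g/ → /gə/.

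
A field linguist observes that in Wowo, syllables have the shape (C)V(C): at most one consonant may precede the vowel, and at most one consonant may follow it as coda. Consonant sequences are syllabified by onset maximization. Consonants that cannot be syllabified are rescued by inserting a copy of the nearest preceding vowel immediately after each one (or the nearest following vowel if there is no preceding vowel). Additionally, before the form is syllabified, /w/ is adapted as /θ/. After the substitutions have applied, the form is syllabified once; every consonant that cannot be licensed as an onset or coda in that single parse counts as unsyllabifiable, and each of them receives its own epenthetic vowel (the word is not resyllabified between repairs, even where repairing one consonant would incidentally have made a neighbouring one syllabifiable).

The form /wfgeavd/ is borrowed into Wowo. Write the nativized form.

θefegeavda

Substitution: /w/ → /θ/, giving /θfgeavd/.
The consonants /θ/, /f/, /d/ cannot be parsed into a legal (C)V(C) syllable (at most one coda consonant is licensed; onsets are limited to one consonant).
Epenthesis after each stranded consonant: /θ/ → /θe/, /f/ → /fe/, /d/ → /da/.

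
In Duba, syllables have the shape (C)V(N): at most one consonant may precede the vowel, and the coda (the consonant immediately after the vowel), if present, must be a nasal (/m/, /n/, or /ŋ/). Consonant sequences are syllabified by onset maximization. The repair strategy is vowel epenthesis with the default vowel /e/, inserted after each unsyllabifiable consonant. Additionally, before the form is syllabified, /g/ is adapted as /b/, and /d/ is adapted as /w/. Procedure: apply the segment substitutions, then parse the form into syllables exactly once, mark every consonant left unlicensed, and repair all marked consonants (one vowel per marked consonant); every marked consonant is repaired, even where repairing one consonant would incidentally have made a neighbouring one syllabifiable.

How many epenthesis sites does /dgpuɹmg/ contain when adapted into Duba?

After substitution the input is /wbpuɹmb/.
The unsyllabifiable consonants are /w/, /b/, /ɹ/, /m/, /b/; each receives one epenthetic vowel.

5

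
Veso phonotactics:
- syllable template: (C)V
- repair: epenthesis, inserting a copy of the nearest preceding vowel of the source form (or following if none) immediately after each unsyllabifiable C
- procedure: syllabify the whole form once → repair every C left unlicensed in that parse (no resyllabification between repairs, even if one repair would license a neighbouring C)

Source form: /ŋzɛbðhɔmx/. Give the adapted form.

Syllabifying with onset maximization leaves /ŋ/, /b/, /ð/, /m/, /x/ stranded (no codas are permitted; onsets are limited to one consonant).
Epenthesis after each stranded consonant: /ŋ/ → /ŋɛ/, /b/ → /bɛ/, /ð/ → /ðɛ/, /m/ → /mɔ/, /x/ → /xɔ/.

ŋɛzɛbɛðɛhɔmɔxɔ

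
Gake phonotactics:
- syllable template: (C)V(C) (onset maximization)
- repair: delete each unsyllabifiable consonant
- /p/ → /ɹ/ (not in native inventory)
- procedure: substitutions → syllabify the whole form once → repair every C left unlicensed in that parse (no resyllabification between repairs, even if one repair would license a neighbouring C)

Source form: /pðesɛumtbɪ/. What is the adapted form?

ðesɛumbɪ

Substitution: /p/ → /ɹ/, giving /ɹðesɛumtbɪ/.
Syllabifying with onset maximization leaves /ɹ/, /t/ stranded (at most one coda consonant is licensed; onsets are limited to one consonant).
Deleting the stranded consonants removes /ɹ/, /t/.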